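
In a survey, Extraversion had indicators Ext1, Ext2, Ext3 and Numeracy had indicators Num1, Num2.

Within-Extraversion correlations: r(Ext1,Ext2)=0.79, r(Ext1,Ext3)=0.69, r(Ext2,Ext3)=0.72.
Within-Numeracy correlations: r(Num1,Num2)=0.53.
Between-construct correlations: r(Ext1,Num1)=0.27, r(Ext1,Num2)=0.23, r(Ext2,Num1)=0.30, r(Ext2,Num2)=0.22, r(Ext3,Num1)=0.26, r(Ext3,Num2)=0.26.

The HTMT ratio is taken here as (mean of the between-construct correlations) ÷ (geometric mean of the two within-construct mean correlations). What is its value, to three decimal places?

0.412

Between-construct mean = 1.54/6 = 0.2567.
Mean within-Ext = 2.20/3 = 0.7333; mean within-Num = 0.53/1 = 0.5300.
Geometric mean = √(0.7333 × 0.5300) = 0.6234.
HTMT = 0.2567 / 0.6234 = 0.412.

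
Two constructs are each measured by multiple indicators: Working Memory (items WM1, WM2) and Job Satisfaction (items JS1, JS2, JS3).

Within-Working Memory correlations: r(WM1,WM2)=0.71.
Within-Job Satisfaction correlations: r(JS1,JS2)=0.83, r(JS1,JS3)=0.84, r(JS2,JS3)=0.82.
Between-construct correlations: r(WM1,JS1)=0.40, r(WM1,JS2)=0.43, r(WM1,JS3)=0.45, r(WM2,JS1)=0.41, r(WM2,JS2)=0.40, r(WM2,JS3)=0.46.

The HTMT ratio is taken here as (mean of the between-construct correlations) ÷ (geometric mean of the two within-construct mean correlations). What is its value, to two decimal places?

0.55

Mean between = 2.55/6 = 0.4250.
Mean within-WM = 0.71/1 = 0.7100; mean within-JS = 2.49/3 = 0.8300.
Geometric mean = √(0.7100 × 0.8300) = 0.7677.
HTMT = 0.4250 / 0.7677 = 0.55.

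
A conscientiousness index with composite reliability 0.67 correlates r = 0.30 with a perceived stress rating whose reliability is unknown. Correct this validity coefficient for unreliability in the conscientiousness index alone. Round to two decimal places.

Single correction: r_c = r_obs / √r_xx = 0.30 / √0.67 = 0.30 / 0.8185 ≈ 0.37.

0.37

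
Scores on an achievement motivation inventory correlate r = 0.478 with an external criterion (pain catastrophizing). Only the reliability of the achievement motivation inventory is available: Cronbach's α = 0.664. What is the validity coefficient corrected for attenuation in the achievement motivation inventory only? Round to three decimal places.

0.587

Single correction: r_c = r_obs / √r_xx = 0.478 / √0.664 = 0.478 / 0.8149 ≈ 0.587.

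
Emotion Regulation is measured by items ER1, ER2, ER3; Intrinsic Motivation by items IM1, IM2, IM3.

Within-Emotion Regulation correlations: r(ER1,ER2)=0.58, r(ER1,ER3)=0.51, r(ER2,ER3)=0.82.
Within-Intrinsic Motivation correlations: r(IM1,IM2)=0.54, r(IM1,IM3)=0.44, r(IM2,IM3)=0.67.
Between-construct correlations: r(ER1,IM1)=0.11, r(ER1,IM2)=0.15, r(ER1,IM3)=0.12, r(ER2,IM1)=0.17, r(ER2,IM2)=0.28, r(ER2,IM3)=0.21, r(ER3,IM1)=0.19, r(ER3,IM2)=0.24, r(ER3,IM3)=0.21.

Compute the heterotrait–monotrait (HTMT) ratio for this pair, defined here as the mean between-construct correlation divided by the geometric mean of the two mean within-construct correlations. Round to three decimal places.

Between-construct mean = 1.68/9 = 0.1867.
Mean within-ER = 1.91/3 = 0.6367; mean within-IM = 1.65/3 = 0.5500.
Geometric mean = √(0.6367 × 0.5500) = 0.5918.
HTMT = 0.1867 / 0.5918 = 0.315.

0.315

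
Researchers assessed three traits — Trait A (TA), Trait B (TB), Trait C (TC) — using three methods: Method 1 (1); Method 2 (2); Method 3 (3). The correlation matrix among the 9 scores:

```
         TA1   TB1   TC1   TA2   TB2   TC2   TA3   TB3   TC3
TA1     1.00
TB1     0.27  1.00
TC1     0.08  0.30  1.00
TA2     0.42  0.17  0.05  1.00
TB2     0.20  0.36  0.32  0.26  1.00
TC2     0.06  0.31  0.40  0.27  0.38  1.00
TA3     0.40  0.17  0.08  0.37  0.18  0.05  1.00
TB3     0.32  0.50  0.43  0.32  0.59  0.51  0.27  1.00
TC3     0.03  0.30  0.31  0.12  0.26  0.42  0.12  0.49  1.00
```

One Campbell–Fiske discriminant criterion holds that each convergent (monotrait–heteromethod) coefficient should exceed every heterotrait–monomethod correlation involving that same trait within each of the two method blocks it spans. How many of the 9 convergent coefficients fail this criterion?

Each convergent coefficient versus the relevant comparison correlations:
TA (methods 1·2): 0.42 vs {0.27, 0.26, 0.08, 0.27} → pass.
TA (methods 1·3): 0.40 vs {0.27, 0.27, 0.08, 0.12} → pass.
TA (methods 2·3): 0.37 vs {0.26, 0.27, 0.27, 0.12} → pass.
TB (methods 1·2): 0.36 vs {0.27, 0.26, 0.30, 0.38} → fail.
TB (methods 1·3): 0.50 vs {0.27, 0.27, 0.30, 0.49} → pass.
TB (methods 2·3): 0.59 vs {0.26, 0.27, 0.38, 0.49} → pass.
TC (methods 1·2): 0.40 vs {0.08, 0.27, 0.30, 0.38} → pass.
TC (methods 1·3): 0.31 vs {0.08, 0.12, 0.30, 0.49} → fail.
TC (methods 2·3): 0.42 vs {0.27, 0.12, 0.38, 0.49} → fail.
3 of 9 fail.

3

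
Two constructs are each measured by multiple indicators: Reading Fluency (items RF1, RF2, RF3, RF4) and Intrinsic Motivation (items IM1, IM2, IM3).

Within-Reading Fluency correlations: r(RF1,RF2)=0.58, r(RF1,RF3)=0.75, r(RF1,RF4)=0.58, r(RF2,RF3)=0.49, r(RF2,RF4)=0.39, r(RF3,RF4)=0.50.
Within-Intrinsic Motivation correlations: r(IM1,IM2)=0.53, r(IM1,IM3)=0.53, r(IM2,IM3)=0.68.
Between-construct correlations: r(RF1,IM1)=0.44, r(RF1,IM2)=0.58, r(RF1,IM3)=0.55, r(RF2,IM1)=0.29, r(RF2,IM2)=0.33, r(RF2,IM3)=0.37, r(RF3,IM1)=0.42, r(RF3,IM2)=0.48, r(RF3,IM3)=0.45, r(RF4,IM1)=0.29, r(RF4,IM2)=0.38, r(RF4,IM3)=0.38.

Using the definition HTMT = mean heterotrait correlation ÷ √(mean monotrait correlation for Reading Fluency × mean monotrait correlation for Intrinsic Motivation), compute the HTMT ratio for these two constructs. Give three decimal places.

Between-construct mean = 4.96/12 = 0.4133.
Mean within-RF = 3.29/6 = 0.5483; mean within-IM = 1.74/3 = 0.5800.
Geometric mean = √(0.5483 × 0.5800) = 0.5639.
HTMT = 0.4133 / 0.5639 = 0.733.

0.733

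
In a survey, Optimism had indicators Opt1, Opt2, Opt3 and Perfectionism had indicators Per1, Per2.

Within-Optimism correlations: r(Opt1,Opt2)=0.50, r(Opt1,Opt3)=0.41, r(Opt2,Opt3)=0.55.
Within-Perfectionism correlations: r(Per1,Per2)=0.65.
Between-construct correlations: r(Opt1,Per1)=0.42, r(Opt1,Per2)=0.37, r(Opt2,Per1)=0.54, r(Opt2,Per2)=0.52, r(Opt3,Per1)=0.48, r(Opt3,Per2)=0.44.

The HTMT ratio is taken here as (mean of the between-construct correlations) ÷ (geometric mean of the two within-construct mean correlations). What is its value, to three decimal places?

Between-construct mean = 2.77/6 = 0.4617.
Mean within-Opt = 1.46/3 = 0.4867; mean within-Per = 0.65/1 = 0.6500.
Geometric mean = √(0.4867 × 0.6500) = 0.5625.
HTMT = 0.4617 / 0.5625 = 0.821.

0.821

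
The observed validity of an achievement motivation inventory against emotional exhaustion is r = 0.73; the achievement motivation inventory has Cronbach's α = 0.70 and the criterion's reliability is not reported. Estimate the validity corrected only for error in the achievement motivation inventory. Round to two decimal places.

0.87

Single correction: r_c = r_obs / √r_xx = 0.73 / √0.70 = 0.73 / 0.8367 ≈ 0.87.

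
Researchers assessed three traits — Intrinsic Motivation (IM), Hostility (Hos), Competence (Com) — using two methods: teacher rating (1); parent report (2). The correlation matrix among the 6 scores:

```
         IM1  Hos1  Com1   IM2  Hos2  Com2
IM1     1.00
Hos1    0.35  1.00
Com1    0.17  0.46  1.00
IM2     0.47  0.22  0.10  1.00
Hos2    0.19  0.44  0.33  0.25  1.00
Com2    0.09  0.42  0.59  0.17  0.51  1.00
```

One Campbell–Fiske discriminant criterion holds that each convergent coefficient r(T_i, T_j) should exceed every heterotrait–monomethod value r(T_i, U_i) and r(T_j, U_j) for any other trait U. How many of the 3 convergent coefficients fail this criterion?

Each convergent coefficient versus the relevant comparison correlations:
IM (methods 1·2): 0.47 vs {0.35, 0.25, 0.17, 0.17} → pass.
Hos (methods 1·2): 0.44 vs {0.35, 0.25, 0.46, 0.51} → fail.
Com (methods 1·2): 0.59 vs {0.17, 0.17, 0.46, 0.51} → pass.
1 of 3 fail.

1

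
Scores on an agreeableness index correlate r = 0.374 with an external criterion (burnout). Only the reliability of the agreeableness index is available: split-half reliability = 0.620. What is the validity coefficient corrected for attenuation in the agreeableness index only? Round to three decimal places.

0.475

Single correction: r_c = r_obs / √r_xx = 0.374 / √0.620 = 0.374 / 0.7874 ≈ 0.475.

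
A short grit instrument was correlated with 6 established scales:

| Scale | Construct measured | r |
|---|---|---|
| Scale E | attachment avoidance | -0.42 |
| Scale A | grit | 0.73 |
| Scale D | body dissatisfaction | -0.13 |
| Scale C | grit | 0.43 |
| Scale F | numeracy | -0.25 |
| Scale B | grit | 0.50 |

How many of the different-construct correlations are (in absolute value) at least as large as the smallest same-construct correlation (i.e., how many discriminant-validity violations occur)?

0

Convergent (same construct = grit): Scale A, Scale C, Scale B.
Smallest convergent = 0.43. Discriminant |r|: 0.42, 0.13, 0.25; count ≥ 0.43 → 0.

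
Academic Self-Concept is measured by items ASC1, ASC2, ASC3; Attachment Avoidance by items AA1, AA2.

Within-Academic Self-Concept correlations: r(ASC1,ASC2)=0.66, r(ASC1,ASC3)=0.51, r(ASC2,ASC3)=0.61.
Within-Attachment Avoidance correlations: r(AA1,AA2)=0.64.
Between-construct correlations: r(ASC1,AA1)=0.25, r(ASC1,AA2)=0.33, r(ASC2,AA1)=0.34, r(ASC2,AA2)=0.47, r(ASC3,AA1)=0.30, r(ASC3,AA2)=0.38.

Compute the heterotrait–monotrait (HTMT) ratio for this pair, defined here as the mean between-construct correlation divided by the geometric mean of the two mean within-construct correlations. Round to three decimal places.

Between-construct mean = 2.07/6 = 0.3450.
Mean within-ASC = 1.78/3 = 0.5933; mean within-AA = 0.64/1 = 0.6400.
Geometric mean = √(0.5933 × 0.6400) = 0.6162.
HTMT = 0.3450 / 0.6162 = 0.560.

0.560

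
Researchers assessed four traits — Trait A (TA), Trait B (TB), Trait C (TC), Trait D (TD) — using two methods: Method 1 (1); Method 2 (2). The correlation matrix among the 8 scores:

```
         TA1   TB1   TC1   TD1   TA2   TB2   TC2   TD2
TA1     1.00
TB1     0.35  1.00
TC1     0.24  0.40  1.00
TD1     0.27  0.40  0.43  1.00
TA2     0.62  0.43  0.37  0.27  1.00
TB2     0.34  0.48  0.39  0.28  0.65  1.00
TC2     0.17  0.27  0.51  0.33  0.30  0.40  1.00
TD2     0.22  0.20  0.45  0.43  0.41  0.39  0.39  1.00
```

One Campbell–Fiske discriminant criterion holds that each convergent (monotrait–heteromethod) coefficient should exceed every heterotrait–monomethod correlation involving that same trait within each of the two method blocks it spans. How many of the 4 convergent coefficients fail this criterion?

Convergent coefficients and their comparison sets:
TA (methods 1·2): 0.62 vs {0.35, 0.65, 0.24, 0.30, 0.27, 0.41} → fail.
TB (methods 1·2): 0.48 vs {0.35, 0.65, 0.40, 0.40, 0.40, 0.39} → fail.
TC (methods 1·2): 0.51 vs {0.24, 0.30, 0.40, 0.40, 0.43, 0.39} → pass.
TD (methods 1·2): 0.43 vs {0.27, 0.41, 0.40, 0.39, 0.43, 0.39} → fail.
3 of 4 fail.

3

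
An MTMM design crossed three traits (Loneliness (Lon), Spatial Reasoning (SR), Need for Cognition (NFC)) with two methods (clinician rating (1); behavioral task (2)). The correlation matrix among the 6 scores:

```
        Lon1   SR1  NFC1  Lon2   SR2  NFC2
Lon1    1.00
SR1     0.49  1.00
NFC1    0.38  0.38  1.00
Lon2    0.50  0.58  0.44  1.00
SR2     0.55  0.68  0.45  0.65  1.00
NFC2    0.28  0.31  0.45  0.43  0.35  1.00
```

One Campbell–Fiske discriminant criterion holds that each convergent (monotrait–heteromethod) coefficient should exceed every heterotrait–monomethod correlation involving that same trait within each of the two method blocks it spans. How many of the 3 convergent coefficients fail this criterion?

Each convergent coefficient versus the relevant comparison correlations:
Lon (methods 1·2): 0.50 vs {0.49, 0.65, 0.38, 0.43} → fail.
SR (methods 1·2): 0.68 vs {0.49, 0.65, 0.38, 0.35} → pass.
NFC (methods 1·2): 0.45 vs {0.38, 0.43, 0.38, 0.35} → pass.
1 of 3 fail.

1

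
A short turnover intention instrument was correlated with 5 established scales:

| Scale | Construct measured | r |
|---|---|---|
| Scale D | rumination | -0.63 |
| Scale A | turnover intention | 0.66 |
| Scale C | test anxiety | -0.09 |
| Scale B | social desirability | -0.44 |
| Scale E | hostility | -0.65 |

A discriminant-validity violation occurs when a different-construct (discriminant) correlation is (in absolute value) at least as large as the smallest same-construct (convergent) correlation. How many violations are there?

Convergent (same construct = turnover intention): Scale A.
Smallest convergent = 0.66. Discriminant |r|: 0.63, 0.09, 0.44, 0.65; count ≥ 0.66 → 0.

0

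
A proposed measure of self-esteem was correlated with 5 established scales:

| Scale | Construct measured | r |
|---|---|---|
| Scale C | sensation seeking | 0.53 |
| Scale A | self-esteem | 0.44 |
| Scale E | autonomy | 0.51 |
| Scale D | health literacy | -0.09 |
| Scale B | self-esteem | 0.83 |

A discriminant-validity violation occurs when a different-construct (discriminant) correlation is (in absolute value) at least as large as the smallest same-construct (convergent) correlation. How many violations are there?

Convergent (same construct = self-esteem): Scale A, Scale B.
Smallest convergent = 0.44. Discriminant |r|: 0.53, 0.51, 0.09; count ≥ 0.44 → 2.

2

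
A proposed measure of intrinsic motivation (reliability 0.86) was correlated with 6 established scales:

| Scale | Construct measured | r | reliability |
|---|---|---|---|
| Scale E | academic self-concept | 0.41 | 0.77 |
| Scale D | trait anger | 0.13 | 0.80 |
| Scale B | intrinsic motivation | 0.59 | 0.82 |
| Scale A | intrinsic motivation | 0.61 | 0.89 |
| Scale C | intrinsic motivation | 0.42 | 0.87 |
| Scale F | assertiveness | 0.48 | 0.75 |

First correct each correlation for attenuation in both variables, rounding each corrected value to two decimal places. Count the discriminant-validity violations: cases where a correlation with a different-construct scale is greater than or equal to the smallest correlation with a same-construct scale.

Disattenuated r (r / √(r_scale · r_new)):
  Scale E (disc): 0.41 / √(0.77·0.86) = 0.50
  Scale D (disc): 0.13 / √(0.80·0.86) = 0.16
  Scale B (conv): 0.59 / √(0.82·0.86) = 0.70
  Scale A (conv): 0.61 / √(0.89·0.86) = 0.70
  Scale C (conv): 0.42 / √(0.87·0.86) = 0.49
  Scale F (disc): 0.48 / √(0.75·0.86) = 0.60
Smallest convergent = 0.49. Discriminant values: 0.50, 0.16, 0.60; count ≥ 0.49 → 2.

2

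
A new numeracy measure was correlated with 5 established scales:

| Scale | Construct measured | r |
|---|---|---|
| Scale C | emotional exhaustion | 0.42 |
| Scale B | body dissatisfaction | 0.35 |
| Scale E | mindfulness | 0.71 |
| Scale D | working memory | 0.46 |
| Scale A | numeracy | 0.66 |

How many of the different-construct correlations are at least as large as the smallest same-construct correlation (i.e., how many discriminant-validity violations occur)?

Convergent (same construct = numeracy): Scale A.
Smallest convergent = 0.66. Discriminant values: 0.42, 0.35, 0.71, 0.46; count ≥ 0.66 → 1.

1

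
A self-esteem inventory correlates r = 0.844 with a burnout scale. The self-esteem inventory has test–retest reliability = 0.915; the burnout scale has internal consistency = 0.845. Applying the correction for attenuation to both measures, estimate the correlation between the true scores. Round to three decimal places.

r_true = r_obs / √(r_xx · r_yy) = 0.844 / √(0.915 × 0.845) = 0.844 / √0.773175 = 0.844 / 0.8793 ≈ 0.960.

0.960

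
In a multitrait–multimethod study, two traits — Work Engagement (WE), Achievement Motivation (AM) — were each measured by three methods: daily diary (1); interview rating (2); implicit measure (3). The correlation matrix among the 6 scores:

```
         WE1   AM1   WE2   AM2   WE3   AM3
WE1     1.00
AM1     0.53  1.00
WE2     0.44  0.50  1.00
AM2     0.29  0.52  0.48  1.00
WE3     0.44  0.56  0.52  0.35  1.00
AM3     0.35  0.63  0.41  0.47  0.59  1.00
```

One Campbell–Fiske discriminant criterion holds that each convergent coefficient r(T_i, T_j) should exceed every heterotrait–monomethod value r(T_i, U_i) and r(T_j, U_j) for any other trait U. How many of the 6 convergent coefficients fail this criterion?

5

Checking each validity diagonal entry against its comparison values:
WE (methods 1·2): 0.44 vs {0.53, 0.48} → fail.
WE (methods 1·3): 0.44 vs {0.53, 0.59} → fail.
WE (methods 2·3): 0.52 vs {0.48, 0.59} → fail.
AM (methods 1·2): 0.52 vs {0.53, 0.48} → fail.
AM (methods 1·3): 0.63 vs {0.53, 0.59} → pass.
AM (methods 2·3): 0.47 vs {0.48, 0.59} → fail.
5 of 6 fail.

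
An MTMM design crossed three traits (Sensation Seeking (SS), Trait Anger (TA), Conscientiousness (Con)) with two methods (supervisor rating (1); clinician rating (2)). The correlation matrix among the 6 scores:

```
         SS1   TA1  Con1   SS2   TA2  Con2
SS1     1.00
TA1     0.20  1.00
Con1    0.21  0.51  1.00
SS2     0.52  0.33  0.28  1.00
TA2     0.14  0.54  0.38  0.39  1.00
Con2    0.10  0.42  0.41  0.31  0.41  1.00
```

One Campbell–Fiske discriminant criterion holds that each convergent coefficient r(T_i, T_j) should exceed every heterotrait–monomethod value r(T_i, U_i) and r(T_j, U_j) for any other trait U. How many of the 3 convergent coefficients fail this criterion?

1

Each convergent coefficient versus the relevant comparison correlations:
SS (methods 1·2): 0.52 vs {0.20, 0.39, 0.21, 0.31} → pass.
TA (methods 1·2): 0.54 vs {0.20, 0.39, 0.51, 0.41} → pass.
Con (methods 1·2): 0.41 vs {0.21, 0.31, 0.51, 0.41} → fail.
1 of 3 fail.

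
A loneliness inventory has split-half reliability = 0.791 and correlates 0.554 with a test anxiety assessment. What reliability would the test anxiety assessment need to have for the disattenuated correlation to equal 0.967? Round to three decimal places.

0.415

r_true = r_obs / √(r_xx · r_yy) ⇒ 0.967 = 0.554 / √(0.791 · r_yy).
√(0.791 · r_yy) = 0.554 / 0.967 = 0.5729; 0.791 · r_yy = 0.3282; r_yy = 0.3282 / 0.791 ≈ 0.415.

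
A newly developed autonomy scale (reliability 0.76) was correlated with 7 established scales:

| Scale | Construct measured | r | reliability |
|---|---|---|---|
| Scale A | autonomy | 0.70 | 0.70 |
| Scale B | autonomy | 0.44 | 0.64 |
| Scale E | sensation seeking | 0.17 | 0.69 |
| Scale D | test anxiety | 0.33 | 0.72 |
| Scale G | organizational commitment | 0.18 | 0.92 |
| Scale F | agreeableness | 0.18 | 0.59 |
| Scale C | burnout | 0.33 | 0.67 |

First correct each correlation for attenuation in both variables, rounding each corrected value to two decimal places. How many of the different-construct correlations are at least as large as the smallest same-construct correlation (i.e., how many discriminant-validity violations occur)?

Disattenuated r (r / √(r_scale · r_new)):
  Scale A (conv): 0.70 / √(0.70·0.76) = 0.96
  Scale B (conv): 0.44 / √(0.64·0.76) = 0.63
  Scale E (disc): 0.17 / √(0.69·0.76) = 0.23
  Scale D (disc): 0.33 / √(0.72·0.76) = 0.45
  Scale G (disc): 0.18 / √(0.92·0.76) = 0.22
  Scale F (disc): 0.18 / √(0.59·0.76) = 0.27
  Scale C (disc): 0.33 / √(0.67·0.76) = 0.46
Smallest convergent = 0.63. Discriminant values: 0.23, 0.45, 0.22, 0.27, 0.46; count ≥ 0.63 → 0.

0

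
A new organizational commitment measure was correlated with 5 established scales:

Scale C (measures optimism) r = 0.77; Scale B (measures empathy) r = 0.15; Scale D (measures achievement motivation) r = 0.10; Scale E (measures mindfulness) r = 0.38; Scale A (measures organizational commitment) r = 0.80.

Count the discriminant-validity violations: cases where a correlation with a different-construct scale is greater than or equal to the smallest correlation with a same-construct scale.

0

Convergent (same construct = organizational commitment): Scale A.
Smallest convergent = 0.80. Discriminant values: 0.77, 0.15, 0.10, 0.38; count ≥ 0.80 → 0.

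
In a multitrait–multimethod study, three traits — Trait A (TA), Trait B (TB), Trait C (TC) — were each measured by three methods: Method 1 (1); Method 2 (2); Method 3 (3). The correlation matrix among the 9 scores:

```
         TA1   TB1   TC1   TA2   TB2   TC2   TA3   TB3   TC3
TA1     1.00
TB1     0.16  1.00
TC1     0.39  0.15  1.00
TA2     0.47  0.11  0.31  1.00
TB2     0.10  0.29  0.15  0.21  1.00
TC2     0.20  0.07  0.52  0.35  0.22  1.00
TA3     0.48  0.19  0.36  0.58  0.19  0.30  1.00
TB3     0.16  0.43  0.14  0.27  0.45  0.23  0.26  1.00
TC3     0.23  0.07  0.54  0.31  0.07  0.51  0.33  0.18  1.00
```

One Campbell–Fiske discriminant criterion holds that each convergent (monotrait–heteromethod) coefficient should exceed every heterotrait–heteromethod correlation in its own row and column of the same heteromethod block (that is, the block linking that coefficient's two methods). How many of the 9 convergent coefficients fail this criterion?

0

Each convergent coefficient versus the relevant comparison correlations:
TA (methods 1·2): 0.47 vs {0.10, 0.11, 0.20, 0.31} → pass.
TA (methods 1·3): 0.48 vs {0.16, 0.19, 0.23, 0.36} → pass.
TA (methods 2·3): 0.58 vs {0.27, 0.19, 0.31, 0.30} → pass.
TB (methods 1·2): 0.29 vs {0.11, 0.10, 0.07, 0.15} → pass.
TB (methods 1·3): 0.43 vs {0.19, 0.16, 0.07, 0.14} → pass.
TB (methods 2·3): 0.45 vs {0.19, 0.27, 0.07, 0.23} → pass.
TC (methods 1·2): 0.52 vs {0.31, 0.20, 0.15, 0.07} → pass.
TC (methods 1·3): 0.54 vs {0.36, 0.23, 0.14, 0.07} → pass.
TC (methods 2·3): 0.51 vs {0.30, 0.31, 0.23, 0.07} → pass.
0 of 9 fail.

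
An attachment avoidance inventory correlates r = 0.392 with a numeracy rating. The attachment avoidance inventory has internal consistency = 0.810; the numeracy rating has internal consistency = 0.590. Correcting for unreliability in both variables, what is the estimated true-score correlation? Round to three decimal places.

r_true = r_obs / √(r_xx · r_yy) = 0.392 / √(0.810 × 0.590) = 0.392 / √0.477900 = 0.392 / 0.6913 ≈ 0.567.

0.567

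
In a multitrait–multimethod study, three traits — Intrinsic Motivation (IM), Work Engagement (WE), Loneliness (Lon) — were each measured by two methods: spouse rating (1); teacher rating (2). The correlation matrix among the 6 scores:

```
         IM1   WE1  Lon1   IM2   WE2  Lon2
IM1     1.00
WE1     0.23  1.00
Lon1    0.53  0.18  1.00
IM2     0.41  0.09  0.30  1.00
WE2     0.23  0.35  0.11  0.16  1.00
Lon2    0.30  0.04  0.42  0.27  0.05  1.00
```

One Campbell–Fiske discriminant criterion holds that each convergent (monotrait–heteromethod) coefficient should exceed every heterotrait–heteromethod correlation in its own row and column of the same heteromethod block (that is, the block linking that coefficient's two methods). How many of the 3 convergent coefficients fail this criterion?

0

Checking each validity diagonal entry against its comparison values:
IM (methods 1·2): 0.41 vs {0.23, 0.09, 0.30, 0.30} → pass.
WE (methods 1·2): 0.35 vs {0.09, 0.23, 0.04, 0.11} → pass.
Lon (methods 1·2): 0.42 vs {0.30, 0.30, 0.11, 0.04} → pass.
0 of 3 fail.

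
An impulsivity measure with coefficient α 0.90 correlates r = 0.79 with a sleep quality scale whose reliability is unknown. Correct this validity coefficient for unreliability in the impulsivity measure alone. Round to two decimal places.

Single correction: r_c = r_obs / √r_xx = 0.79 / √0.90 = 0.79 / 0.9487 ≈ 0.83.

0.83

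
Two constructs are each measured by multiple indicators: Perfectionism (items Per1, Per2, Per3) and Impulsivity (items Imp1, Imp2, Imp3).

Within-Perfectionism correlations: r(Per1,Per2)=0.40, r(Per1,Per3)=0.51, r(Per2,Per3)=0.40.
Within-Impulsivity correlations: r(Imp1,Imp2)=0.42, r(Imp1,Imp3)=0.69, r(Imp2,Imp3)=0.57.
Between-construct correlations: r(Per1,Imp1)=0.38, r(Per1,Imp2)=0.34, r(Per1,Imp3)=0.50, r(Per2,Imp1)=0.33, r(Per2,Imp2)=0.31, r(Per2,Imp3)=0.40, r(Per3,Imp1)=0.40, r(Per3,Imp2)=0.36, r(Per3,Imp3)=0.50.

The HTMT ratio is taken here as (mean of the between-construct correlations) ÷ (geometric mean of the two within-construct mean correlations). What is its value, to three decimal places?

Mean heterotrait r = 3.52/9 = 0.3911.
Mean within-Per = 1.31/3 = 0.4367; mean within-Imp = 1.68/3 = 0.5600.
Geometric mean = √(0.4367 × 0.5600) = 0.4945.
HTMT = 0.3911 / 0.4945 = 0.791.

0.791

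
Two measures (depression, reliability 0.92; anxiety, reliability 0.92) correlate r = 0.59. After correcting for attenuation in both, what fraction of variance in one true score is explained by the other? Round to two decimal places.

0.41

Disattenuated r = 0.59 / √(0.92 × 0.92) = 0.59 / 0.9200 = 0.6413.
Shared true-score variance = 0.6413² = 0.4113 ≈ 0.41.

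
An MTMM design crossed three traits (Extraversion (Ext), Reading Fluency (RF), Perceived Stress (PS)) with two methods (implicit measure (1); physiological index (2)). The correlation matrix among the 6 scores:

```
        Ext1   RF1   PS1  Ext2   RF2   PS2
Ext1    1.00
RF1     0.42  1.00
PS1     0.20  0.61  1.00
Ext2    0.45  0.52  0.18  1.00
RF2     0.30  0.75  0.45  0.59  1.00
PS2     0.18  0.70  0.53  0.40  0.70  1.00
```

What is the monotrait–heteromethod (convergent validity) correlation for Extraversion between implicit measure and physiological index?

Same trait (Ext), different methods: r(Ext1, Ext2) = 0.45.

0.45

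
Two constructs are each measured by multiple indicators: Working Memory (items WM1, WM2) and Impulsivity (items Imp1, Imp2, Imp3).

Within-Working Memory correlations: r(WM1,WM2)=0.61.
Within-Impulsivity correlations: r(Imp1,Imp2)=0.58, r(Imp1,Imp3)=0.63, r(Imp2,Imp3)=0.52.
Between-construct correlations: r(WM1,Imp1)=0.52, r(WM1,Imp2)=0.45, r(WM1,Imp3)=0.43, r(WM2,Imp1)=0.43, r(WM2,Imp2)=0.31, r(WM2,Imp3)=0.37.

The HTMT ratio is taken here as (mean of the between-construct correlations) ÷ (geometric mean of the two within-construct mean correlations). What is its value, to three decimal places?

0.705

Between-construct mean = 2.51/6 = 0.4183.
Mean within-WM = 0.61/1 = 0.6100; mean within-Imp = 1.73/3 = 0.5767.
Geometric mean = √(0.6100 × 0.5767) = 0.5931.
HTMT = 0.4183 / 0.5931 = 0.705.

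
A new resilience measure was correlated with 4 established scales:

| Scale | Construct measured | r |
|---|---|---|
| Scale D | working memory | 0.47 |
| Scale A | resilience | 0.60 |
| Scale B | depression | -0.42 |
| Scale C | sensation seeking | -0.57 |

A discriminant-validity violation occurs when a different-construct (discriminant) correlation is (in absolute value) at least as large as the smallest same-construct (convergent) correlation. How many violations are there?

0

Convergent (same construct = resilience): Scale A.
Smallest convergent = 0.60. Discriminant |r|: 0.47, 0.42, 0.57; count ≥ 0.60 → 0.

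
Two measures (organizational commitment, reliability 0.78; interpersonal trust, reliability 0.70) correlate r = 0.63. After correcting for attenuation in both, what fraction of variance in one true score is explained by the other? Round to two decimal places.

Disattenuated r = 0.63 / √(0.78 × 0.70) = 0.63 / 0.7389 = 0.8526.
Shared true-score variance = 0.8526² = 0.7269 ≈ 0.73.

0.73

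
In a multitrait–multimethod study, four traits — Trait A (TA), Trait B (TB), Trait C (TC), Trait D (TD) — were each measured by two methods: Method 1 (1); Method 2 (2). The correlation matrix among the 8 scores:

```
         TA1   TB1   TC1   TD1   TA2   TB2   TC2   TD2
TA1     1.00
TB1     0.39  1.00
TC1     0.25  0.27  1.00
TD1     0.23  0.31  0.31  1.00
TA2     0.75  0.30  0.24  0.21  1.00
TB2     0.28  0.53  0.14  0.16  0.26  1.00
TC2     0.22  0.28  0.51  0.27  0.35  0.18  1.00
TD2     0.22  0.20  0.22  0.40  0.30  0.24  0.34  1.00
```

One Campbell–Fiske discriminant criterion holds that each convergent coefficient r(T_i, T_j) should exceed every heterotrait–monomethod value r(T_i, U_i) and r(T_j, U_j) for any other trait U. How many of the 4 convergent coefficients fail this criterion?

Checking each validity diagonal entry against its comparison values:
TA (methods 1·2): 0.75 vs {0.39, 0.26, 0.25, 0.35, 0.23, 0.30} → pass.
TB (methods 1·2): 0.53 vs {0.39, 0.26, 0.27, 0.18, 0.31, 0.24} → pass.
TC (methods 1·2): 0.51 vs {0.25, 0.35, 0.27, 0.18, 0.31, 0.34} → pass.
TD (methods 1·2): 0.40 vs {0.23, 0.30, 0.31, 0.24, 0.31, 0.34} → pass.
0 of 4 fail.

0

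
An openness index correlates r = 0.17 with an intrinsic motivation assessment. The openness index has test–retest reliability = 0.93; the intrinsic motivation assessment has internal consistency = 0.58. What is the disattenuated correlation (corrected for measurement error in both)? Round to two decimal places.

r_true = r_obs / √(r_xx · r_yy) = 0.17 / √(0.93 × 0.58) = 0.17 / √0.5394 = 0.17 / 0.7344 ≈ 0.23.

0.23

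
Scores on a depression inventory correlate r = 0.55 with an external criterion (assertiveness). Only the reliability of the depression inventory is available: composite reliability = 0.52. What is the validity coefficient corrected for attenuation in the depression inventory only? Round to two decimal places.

0.76

Single correction: r_c = r_obs / √r_xx = 0.55 / √0.52 = 0.55 / 0.7211 ≈ 0.76.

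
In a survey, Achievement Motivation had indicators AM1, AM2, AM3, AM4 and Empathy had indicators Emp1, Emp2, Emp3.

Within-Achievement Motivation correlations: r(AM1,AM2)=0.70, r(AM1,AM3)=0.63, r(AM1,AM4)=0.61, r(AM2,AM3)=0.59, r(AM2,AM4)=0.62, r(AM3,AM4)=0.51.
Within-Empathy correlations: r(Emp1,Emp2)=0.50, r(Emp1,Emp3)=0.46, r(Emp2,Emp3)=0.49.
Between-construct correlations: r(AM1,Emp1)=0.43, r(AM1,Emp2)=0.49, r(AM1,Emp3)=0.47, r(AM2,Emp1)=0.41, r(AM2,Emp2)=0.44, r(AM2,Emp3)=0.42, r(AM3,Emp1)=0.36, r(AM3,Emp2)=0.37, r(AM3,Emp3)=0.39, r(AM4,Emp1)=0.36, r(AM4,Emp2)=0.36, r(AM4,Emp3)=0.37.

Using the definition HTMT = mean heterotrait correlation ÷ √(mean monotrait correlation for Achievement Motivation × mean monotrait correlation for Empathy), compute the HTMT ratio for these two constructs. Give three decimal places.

0.747

Mean heterotrait r = 4.87/12 = 0.4058.
Mean within-AM = 3.66/6 = 0.6100; mean within-Emp = 1.45/3 = 0.4833.
Geometric mean = √(0.6100 × 0.4833) = 0.5430.
HTMT = 0.4058 / 0.5430 = 0.747.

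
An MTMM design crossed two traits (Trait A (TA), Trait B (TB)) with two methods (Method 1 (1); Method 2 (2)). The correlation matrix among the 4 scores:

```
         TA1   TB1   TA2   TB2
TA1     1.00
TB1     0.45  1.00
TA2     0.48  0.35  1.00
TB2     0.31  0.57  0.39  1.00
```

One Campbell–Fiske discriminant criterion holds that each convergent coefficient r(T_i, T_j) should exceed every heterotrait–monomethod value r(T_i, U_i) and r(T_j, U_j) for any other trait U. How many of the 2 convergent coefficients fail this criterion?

0

Each convergent coefficient versus the relevant comparison correlations:
TA (methods 1·2): 0.48 vs {0.45, 0.39} → pass.
TB (methods 1·2): 0.57 vs {0.45, 0.39} → pass.
0 of 2 fail.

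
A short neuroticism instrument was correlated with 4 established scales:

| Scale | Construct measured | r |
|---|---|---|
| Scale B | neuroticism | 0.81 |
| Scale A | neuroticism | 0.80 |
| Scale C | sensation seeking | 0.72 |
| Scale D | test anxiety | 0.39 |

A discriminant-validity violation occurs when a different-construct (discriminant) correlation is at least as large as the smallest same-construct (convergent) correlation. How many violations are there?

Convergent (same construct = neuroticism): Scale B, Scale A.
Smallest convergent = 0.80. Discriminant values: 0.72, 0.39; count ≥ 0.80 → 0.

0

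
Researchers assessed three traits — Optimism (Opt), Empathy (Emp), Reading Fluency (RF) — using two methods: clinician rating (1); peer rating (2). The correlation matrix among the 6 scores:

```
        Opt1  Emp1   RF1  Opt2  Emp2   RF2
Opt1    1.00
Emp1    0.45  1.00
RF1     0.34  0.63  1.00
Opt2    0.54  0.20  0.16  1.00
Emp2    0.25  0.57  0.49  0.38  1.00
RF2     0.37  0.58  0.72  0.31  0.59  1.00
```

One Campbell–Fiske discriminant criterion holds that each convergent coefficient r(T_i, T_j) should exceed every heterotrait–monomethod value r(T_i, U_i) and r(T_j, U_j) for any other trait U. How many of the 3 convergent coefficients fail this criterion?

1

Checking each validity diagonal entry against its comparison values:
Opt (methods 1·2): 0.54 vs {0.45, 0.38, 0.34, 0.31} → pass.
Emp (methods 1·2): 0.57 vs {0.45, 0.38, 0.63, 0.59} → fail.
RF (methods 1·2): 0.72 vs {0.34, 0.31, 0.63, 0.59} → pass.
1 of 3 fail.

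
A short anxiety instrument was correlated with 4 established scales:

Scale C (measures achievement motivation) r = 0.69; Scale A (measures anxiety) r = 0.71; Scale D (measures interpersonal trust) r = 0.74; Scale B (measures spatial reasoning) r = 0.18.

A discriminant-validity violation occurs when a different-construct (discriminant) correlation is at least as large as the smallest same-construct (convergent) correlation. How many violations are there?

1

Convergent (same construct = anxiety): Scale A.
Smallest convergent = 0.71. Discriminant values: 0.69, 0.74, 0.18; count ≥ 0.71 → 1.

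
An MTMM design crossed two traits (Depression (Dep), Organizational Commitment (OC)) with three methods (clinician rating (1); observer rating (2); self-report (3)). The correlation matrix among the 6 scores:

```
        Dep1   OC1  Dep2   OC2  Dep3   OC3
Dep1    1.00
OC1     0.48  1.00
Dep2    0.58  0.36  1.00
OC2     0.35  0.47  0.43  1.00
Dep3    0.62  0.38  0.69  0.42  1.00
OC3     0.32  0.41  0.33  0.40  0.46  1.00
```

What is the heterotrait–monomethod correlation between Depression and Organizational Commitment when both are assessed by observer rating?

0.43

Different traits, same method: r(Dep2, OC2) = 0.43.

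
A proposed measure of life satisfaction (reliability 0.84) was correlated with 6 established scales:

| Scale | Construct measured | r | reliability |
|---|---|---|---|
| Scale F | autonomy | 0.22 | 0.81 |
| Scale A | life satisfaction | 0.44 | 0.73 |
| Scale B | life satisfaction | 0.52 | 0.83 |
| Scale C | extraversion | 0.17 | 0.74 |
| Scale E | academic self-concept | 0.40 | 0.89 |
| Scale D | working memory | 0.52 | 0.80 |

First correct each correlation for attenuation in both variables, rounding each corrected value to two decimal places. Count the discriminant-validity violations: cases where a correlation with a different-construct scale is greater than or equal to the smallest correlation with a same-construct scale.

Disattenuated r (r / √(r_scale · r_new)):
  Scale F (disc): 0.22 / √(0.81·0.84) = 0.27
  Scale A (conv): 0.44 / √(0.73·0.84) = 0.56
  Scale B (conv): 0.52 / √(0.83·0.84) = 0.62
  Scale C (disc): 0.17 / √(0.74·0.84) = 0.22
  Scale E (disc): 0.40 / √(0.89·0.84) = 0.46
  Scale D (disc): 0.52 / √(0.80·0.84) = 0.63
Smallest convergent = 0.56. Discriminant values: 0.27, 0.22, 0.46, 0.63; count ≥ 0.56 → 1.

1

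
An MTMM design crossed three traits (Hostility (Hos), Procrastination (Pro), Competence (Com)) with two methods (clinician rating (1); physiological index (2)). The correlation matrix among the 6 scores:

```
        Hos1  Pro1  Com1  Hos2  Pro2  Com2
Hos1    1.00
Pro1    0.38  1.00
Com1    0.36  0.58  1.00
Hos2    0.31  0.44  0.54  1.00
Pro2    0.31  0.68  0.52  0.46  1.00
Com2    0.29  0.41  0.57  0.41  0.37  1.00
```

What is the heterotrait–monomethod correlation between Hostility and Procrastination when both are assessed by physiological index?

0.46

Different traits, same method: r(Hos2, Pro2) = 0.46.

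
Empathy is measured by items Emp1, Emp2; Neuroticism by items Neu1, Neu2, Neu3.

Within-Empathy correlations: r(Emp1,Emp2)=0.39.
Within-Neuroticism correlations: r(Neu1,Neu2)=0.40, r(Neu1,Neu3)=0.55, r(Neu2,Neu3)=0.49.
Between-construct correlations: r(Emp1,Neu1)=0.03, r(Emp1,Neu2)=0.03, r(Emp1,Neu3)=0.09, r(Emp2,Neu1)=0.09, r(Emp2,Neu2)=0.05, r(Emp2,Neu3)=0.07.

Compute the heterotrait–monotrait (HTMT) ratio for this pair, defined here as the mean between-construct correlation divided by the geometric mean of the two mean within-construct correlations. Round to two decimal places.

0.14

Mean between = 0.36/6 = 0.0600.
Mean within-Emp = 0.39/1 = 0.3900; mean within-Neu = 1.44/3 = 0.4800.
Geometric mean = √(0.3900 × 0.4800) = 0.4327.
HTMT = 0.0600 / 0.4327 = 0.14.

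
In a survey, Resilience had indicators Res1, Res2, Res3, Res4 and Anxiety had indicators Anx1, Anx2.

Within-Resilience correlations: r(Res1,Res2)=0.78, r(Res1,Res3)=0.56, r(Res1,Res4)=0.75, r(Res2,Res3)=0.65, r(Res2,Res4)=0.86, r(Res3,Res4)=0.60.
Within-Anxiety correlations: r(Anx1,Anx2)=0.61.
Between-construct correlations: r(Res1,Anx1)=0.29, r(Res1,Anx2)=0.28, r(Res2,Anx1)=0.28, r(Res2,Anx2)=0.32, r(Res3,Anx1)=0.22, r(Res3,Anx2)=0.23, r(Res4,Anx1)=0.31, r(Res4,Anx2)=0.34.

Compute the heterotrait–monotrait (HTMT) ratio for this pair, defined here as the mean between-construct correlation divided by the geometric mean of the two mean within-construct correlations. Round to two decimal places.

0.43

Mean between = 2.27/8 = 0.2838.
Mean within-Res = 4.20/6 = 0.7000; mean within-Anx = 0.61/1 = 0.6100.
Geometric mean = √(0.7000 × 0.6100) = 0.6535.
HTMT = 0.2838 / 0.6535 = 0.43.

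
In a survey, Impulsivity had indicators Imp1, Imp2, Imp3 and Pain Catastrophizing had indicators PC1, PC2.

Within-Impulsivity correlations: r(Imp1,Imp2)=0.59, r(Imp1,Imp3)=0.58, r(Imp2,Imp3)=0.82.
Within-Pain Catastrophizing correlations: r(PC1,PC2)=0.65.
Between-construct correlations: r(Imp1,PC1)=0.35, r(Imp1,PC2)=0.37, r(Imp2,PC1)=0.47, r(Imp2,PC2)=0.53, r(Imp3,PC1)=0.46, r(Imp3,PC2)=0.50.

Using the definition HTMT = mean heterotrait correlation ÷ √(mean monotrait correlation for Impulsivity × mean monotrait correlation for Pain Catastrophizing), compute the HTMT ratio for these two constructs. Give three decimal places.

0.680

Mean heterotrait r = 2.68/6 = 0.4467.
Mean within-Imp = 1.99/3 = 0.6633; mean within-PC = 0.65/1 = 0.6500.
Geometric mean = √(0.6633 × 0.6500) = 0.6566.
HTMT = 0.4467 / 0.6566 = 0.680.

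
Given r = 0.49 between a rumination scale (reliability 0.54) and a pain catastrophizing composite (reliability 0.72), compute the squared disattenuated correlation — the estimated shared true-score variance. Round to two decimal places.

0.62

Disattenuated r = 0.49 / √(0.54 × 0.72) = 0.49 / 0.6235 = 0.7859.
Shared true-score variance = 0.7859² = 0.6176 ≈ 0.62.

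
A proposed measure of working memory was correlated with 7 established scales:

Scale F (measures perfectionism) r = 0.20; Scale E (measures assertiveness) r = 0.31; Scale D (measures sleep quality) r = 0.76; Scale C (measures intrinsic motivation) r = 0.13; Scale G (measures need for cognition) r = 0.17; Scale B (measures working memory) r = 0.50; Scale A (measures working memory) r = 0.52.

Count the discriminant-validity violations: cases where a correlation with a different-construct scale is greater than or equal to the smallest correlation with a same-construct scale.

Convergent (same construct = working memory): Scale B, Scale A.
Smallest convergent = 0.50. Discriminant values: 0.20, 0.31, 0.76, 0.13, 0.17; count ≥ 0.50 → 1.

1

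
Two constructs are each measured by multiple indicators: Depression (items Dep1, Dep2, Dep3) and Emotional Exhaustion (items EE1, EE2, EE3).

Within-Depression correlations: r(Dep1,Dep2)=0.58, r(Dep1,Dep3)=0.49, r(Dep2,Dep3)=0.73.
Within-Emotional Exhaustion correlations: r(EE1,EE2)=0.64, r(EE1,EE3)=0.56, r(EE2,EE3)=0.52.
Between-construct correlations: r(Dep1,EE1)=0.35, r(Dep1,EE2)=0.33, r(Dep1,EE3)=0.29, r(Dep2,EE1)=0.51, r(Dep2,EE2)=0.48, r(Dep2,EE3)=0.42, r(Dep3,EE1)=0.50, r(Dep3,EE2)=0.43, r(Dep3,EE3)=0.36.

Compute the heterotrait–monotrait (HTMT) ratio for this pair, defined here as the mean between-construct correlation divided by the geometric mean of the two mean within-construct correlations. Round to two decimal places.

Mean between = 3.67/9 = 0.4078.
Mean within-Dep = 1.80/3 = 0.6000; mean within-EE = 1.72/3 = 0.5733.
Geometric mean = √(0.6000 × 0.5733) = 0.5865.
HTMT = 0.4078 / 0.5865 = 0.70.

0.70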